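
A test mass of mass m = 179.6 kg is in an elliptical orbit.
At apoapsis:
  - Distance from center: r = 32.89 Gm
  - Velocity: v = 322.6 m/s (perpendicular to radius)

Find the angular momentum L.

Convert to SI: r = 32.89 Gm = 3.289e+10 m.
Since v is perpendicular to r, L = m · v · r.
L = 179.6 · 322.6 · 3.289e+10 kg·m²/s ≈ 1.906e+15 kg·m²/s.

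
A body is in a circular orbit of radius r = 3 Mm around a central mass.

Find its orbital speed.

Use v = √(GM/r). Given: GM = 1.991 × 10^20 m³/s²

Convert to SI: r = 3 Mm = 3e+06 m.
For a circular orbit, gravity supplies the centripetal force, so v = √(GM / r).
v = √(1.991e+20 / 3e+06) m/s ≈ 8.147e+06 m/s = 8147 km/s.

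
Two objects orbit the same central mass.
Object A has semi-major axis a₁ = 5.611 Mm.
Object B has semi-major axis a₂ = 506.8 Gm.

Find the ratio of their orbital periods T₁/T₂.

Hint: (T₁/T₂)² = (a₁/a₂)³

Convert to SI: a₁ = 5.611 Mm = 5.611e+06 m; a₂ = 506.8 Gm = 5.068e+11 m.
From Kepler's third law, (T₁/T₂)² = (a₁/a₂)³, so T₁/T₂ = (a₁/a₂)^(3/2).
a₁/a₂ = 5.611e+06 / 5.068e+11 = 1.10714e-05.
T₁/T₂ = (1.10714e-05)^(3/2) ≈ 3.684e-08.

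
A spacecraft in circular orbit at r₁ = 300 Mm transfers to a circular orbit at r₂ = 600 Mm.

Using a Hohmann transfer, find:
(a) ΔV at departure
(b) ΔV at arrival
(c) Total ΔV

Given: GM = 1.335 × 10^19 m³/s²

Convert to SI: r₁ = 300 Mm = 3e+08 m; r₂ = 600 Mm = 6e+08 m.
Transfer semi-major axis: a_t = (r₁ + r₂)/2 = (3e+08 + 6e+08)/2 = 4.5e+08 m.
Circular speeds: v₁ = √(GM/r₁) = 210950 m/s, v₂ = √(GM/r₂) = 149164 m/s.
Transfer speeds (vis-viva v² = GM(2/r − 1/a_t)): v₁ᵗ = 243584 m/s, v₂ᵗ = 121792 m/s.
(a) ΔV₁ = |v₁ᵗ − v₁| ≈ 3.263e+04 m/s = 32.63 km/s.
(b) ΔV₂ = |v₂ − v₂ᵗ| ≈ 2.737e+04 m/s = 27.37 km/s.
(c) ΔV_total = ΔV₁ + ΔV₂ ≈ 6.001e+04 m/s = 60.01 km/s.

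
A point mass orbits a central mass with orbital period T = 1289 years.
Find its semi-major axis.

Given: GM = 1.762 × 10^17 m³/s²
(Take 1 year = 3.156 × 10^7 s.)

Convert to SI: T = 1289 years = 4.06808e+10 s.
Invert Kepler's third law: a = (GM · T² / (4π²))^(1/3).
Substituting T = 4.06808e+10 s and GM = 1.762e+17 m³/s²:
a = (1.762e+17 · (4.06808e+10)² / (4π²))^(1/3) m
a ≈ 1.947e+12 m = 1.947 Tm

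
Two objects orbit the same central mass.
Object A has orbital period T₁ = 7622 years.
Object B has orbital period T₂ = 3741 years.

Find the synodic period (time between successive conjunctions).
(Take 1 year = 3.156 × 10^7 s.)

Convert to SI: T₁ = 7622 years = 2.4055e+11 s; T₂ = 3741 years = 1.18066e+11 s.
T_syn = |T₁ · T₂ / (T₁ − T₂)|.
T_syn = |2.4055e+11 · 1.18066e+11 / (2.4055e+11 − 1.18066e+11)| s ≈ 2.319e+11 s = 7347 years.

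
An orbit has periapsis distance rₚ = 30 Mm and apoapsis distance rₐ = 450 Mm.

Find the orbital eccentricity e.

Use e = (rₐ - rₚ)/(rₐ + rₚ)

Convert to SI: rₚ = 30 Mm = 3e+07 m; rₐ = 450 Mm = 4.5e+08 m.
e = (rₐ − rₚ) / (rₐ + rₚ).
e = (4.5e+08 − 3e+07) / (4.5e+08 + 3e+07) = 4.2e+08 / 4.8e+08 ≈ 0.875.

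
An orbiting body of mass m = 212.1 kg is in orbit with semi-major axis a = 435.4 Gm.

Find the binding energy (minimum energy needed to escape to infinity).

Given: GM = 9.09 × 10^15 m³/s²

Convert to SI: a = 435.4 Gm = 4.354e+11 m.
Total orbital energy is E = −GMm/(2a); binding energy is E_bind = −E = GMm/(2a).
E_bind = 9.09e+15 · 212.1 / (2 · 4.354e+11) J ≈ 2.214e+06 J = 2.214 MJ.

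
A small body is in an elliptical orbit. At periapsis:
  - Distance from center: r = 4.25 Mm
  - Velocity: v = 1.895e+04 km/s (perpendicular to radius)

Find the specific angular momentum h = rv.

Convert to SI: r = 4.25 Mm = 4.25e+06 m; v = 1.895e+04 km/s = 1.895e+07 m/s.
With v perpendicular to r, h = r · v.
h = 4.25e+06 · 1.895e+07 m²/s ≈ 8.054e+13 m²/s.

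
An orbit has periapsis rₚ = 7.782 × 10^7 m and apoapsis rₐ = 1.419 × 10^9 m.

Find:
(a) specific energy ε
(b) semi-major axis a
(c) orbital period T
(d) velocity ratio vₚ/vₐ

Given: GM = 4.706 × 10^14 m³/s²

(a) With a = (rₚ + rₐ)/2 = 7.4841e+08 m, ε = −GM/(2a) = −4.706e+14/(2 · 7.4841e+08) J/kg ≈ -3.144e+05 J/kg
(b) a = (rₚ + rₐ)/2 = (7.782e+07 + 1.419e+09)/2 ≈ 7.484e+08 m
(c) With a = (rₚ + rₐ)/2 = 7.4841e+08 m, T = 2π √(a³/GM) = 2π √((7.4841e+08)³/4.706e+14) s ≈ 5.93e+06 s
(d) Conservation of angular momentum (rₚvₚ = rₐvₐ) gives vₚ/vₐ = rₐ/rₚ = 1.419e+09/7.782e+07 ≈ 18.23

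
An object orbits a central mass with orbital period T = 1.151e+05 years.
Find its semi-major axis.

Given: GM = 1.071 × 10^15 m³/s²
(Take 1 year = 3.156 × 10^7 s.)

Convert to SI: T = 1.151e+05 years = 3.63256e+12 s.
Invert Kepler's third law: a = (GM · T² / (4π²))^(1/3).
Substituting T = 3.63256e+12 s and GM = 1.071e+15 m³/s²:
a = (1.071e+15 · (3.63256e+12)² / (4π²))^(1/3) m
a ≈ 7.1e+12 m = 7.1 × 10^12 m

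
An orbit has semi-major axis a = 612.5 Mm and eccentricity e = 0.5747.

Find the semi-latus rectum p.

Convert to SI: a = 612.5 Mm = 6.125e+08 m.
p = a (1 − e²).
p = 6.125e+08 · (1 − (0.5747)²) = 6.125e+08 · 0.66972 ≈ 4.102e+08 m = 410.2 Mm.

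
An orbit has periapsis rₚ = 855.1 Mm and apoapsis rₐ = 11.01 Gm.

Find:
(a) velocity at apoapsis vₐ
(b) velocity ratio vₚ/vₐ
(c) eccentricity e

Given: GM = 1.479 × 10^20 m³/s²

Convert to SI: rₚ = 855.1 Mm = 8.551e+08 m; rₐ = 11.01 Gm = 1.101e+10 m.
(a) With a = (rₚ + rₐ)/2 = 5.93255e+09 m, vₐ = √(GM (2/rₐ − 1/a)) = √(1.479e+20 · (2/1.101e+10 − 1/5.93255e+09)) m/s ≈ 4.4e+04 m/s
(b) Conservation of angular momentum (rₚvₚ = rₐvₐ) gives vₚ/vₐ = rₐ/rₚ = 1.101e+10/8.551e+08 ≈ 12.88
(c) e = (rₐ − rₚ)/(rₐ + rₚ) = (1.101e+10 − 8.551e+08)/(1.101e+10 + 8.551e+08) ≈ 0.8559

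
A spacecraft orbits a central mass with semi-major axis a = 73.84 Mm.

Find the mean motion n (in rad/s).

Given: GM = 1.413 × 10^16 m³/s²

Convert to SI: a = 73.84 Mm = 7.384e+07 m.
n = √(GM / a³).
n = √(1.413e+16 / (7.384e+07)³) rad/s ≈ 0.0001873 rad/s.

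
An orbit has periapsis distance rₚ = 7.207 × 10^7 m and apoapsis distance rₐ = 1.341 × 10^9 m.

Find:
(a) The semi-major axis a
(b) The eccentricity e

(a) a = (rₚ + rₐ) / 2 = (7.207e+07 + 1.341e+09) / 2 ≈ 7.065e+08 m = 7.065 × 10^8 m.
(b) e = (rₐ − rₚ) / (rₐ + rₚ) = (1.341e+09 − 7.207e+07) / (1.341e+09 + 7.207e+07) ≈ 0.898.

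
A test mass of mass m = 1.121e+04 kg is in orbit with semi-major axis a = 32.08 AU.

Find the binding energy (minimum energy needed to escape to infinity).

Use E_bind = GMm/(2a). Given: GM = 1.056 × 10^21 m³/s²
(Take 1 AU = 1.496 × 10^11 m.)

Convert to SI: a = 32.08 AU = 4.79917e+12 m.
Total orbital energy is E = −GMm/(2a); binding energy is E_bind = −E = GMm/(2a).
E_bind = 1.056e+21 · 1.121e+04 / (2 · 4.79917e+12) J ≈ 1.233e+12 J = 1.233 TJ.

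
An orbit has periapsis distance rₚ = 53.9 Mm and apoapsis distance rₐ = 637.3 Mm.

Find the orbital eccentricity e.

Convert to SI: rₚ = 53.9 Mm = 5.39e+07 m; rₐ = 637.3 Mm = 6.373e+08 m.
e = (rₐ − rₚ) / (rₐ + rₚ).
e = (6.373e+08 − 5.39e+07) / (6.373e+08 + 5.39e+07) = 5.834e+08 / 6.912e+08 ≈ 0.844.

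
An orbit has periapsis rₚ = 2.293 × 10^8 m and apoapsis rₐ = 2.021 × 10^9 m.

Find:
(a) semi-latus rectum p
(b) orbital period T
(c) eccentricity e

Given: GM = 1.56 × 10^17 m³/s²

(a) From a = (rₚ + rₐ)/2 = 1.12515e+09 m and e = (rₐ − rₚ)/(rₐ + rₚ) = 0.796205, p = a(1 − e²) = 1.12515e+09 · (1 − (0.796205)²) ≈ 4.119e+08 m
(b) With a = (rₚ + rₐ)/2 = 1.12515e+09 m, T = 2π √(a³/GM) = 2π √((1.12515e+09)³/1.56e+17) s ≈ 6.004e+05 s
(c) e = (rₐ − rₚ)/(rₐ + rₚ) = (2.021e+09 − 2.293e+08)/(2.021e+09 + 2.293e+08) ≈ 0.7962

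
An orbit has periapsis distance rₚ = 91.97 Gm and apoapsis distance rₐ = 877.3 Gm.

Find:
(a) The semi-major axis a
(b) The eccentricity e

Convert to SI: rₚ = 91.97 Gm = 9.197e+10 m; rₐ = 877.3 Gm = 8.773e+11 m.
(a) a = (rₚ + rₐ) / 2 = (9.197e+10 + 8.773e+11) / 2 ≈ 4.846e+11 m = 484.6 Gm.
(b) e = (rₐ − rₚ) / (rₐ + rₚ) = (8.773e+11 − 9.197e+10) / (8.773e+11 + 9.197e+10) ≈ 0.8102.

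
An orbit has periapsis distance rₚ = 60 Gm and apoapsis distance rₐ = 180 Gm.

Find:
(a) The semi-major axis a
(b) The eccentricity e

Convert to SI: rₚ = 60 Gm = 6e+10 m; rₐ = 180 Gm = 1.8e+11 m.
(a) a = (rₚ + rₐ) / 2 = (6e+10 + 1.8e+11) / 2 ≈ 1.2e+11 m = 120 Gm.
(b) e = (rₐ − rₚ) / (rₐ + rₚ) = (1.8e+11 − 6e+10) / (1.8e+11 + 6e+10) ≈ 0.5.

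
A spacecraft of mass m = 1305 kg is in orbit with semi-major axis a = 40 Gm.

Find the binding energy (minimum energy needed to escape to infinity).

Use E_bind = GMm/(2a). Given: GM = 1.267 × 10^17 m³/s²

Convert to SI: a = 40 Gm = 4e+10 m.
Total orbital energy is E = −GMm/(2a); binding energy is E_bind = −E = GMm/(2a).
E_bind = 1.267e+17 · 1305 / (2 · 4e+10) J ≈ 2.067e+09 J = 2.067 GJ.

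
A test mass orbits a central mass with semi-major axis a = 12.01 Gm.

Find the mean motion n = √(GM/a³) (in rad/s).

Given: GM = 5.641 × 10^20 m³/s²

Convert to SI: a = 12.01 Gm = 1.201e+10 m.
n = √(GM / a³).
n = √(5.641e+20 / (1.201e+10)³) rad/s ≈ 1.805e-05 rad/s.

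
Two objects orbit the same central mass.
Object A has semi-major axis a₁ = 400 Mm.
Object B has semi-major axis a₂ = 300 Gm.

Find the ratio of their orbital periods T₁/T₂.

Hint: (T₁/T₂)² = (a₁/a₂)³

Convert to SI: a₁ = 400 Mm = 4e+08 m; a₂ = 300 Gm = 3e+11 m.
From Kepler's third law, (T₁/T₂)² = (a₁/a₂)³, so T₁/T₂ = (a₁/a₂)^(3/2).
a₁/a₂ = 4e+08 / 3e+11 = 0.00133333.
T₁/T₂ = (0.00133333)^(3/2) ≈ 4.869e-05.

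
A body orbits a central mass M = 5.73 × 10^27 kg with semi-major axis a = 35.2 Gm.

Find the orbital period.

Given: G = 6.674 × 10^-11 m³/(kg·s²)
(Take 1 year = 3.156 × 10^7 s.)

Convert to SI: a = 35.2 Gm = 3.52e+10 m.
GM = G · M = 6.674e-11 · 5.73e+27 = 3.8242e+17 m³/s².
Kepler's third law: T = 2π √(a³ / GM).
Substituting a = 3.52e+10 m and GM = 3.8242e+17 m³/s²:
T = 2π √((3.52e+10)³ / 3.8242e+17) s
T ≈ 6.71e+07 s = 2.126 years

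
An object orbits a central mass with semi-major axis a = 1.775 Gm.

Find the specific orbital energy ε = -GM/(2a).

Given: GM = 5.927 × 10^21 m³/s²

Convert to SI: a = 1.775 Gm = 1.775e+09 m.
ε = −GM / (2a).
ε = −5.927e+21 / (2 · 1.775e+09) J/kg ≈ -1.67e+12 J/kg = -1670 GJ/kg.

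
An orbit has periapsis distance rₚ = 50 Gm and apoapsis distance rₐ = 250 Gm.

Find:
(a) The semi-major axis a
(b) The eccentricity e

Convert to SI: rₚ = 50 Gm = 5e+10 m; rₐ = 250 Gm = 2.5e+11 m.
(a) a = (rₚ + rₐ) / 2 = (5e+10 + 2.5e+11) / 2 ≈ 1.5e+11 m = 150 Gm.
(b) e = (rₐ − rₚ) / (rₐ + rₚ) = (2.5e+11 − 5e+10) / (2.5e+11 + 5e+10) ≈ 0.6667.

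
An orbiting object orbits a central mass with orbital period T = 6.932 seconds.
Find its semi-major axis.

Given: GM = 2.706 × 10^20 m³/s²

Invert Kepler's third law: a = (GM · T² / (4π²))^(1/3).
Substituting T = 6.932 s and GM = 2.706e+20 m³/s²:
a = (2.706e+20 · (6.932)² / (4π²))^(1/3) m
a ≈ 6.906e+06 m = 6.906 × 10^6 m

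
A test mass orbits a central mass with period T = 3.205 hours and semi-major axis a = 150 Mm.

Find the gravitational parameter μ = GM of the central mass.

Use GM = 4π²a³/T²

Convert to SI: T = 3.205 hours = 11538 s; a = 150 Mm = 1.5e+08 m.
GM = 4π² · a³ / T².
GM = 4π² · (1.5e+08)³ / (11538)² m³/s² ≈ 1.001e+18 m³/s² = 1.001 × 10^18 m³/s².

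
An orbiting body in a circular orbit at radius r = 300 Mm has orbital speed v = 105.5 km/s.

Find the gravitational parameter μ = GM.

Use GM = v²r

Convert to SI: r = 300 Mm = 3e+08 m; v = 105.5 km/s = 105500 m/s.
For a circular orbit v² = GM/r, so GM = v² · r.
GM = (105500)² · 3e+08 m³/s² ≈ 3.339e+18 m³/s² = 3.339 × 10^18 m³/s².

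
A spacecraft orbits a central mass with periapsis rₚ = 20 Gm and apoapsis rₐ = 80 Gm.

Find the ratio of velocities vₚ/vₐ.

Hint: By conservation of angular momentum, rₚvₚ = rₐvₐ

Convert to SI: rₚ = 20 Gm = 2e+10 m; rₐ = 80 Gm = 8e+10 m.
Conservation of angular momentum gives rₚvₚ = rₐvₐ, so vₚ/vₐ = rₐ/rₚ.
vₚ/vₐ = 8e+10 / 2e+10 ≈ 4.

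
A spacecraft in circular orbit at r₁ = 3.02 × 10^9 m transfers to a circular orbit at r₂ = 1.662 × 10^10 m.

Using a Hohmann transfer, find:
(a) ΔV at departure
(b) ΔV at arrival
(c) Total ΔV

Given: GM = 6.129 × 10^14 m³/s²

Transfer semi-major axis: a_t = (r₁ + r₂)/2 = (3.02e+09 + 1.662e+10)/2 = 9.82e+09 m.
Circular speeds: v₁ = √(GM/r₁) = 450.496 m/s, v₂ = √(GM/r₂) = 192.035 m/s.
Transfer speeds (vis-viva v² = GM(2/r − 1/a_t)): v₁ᵗ = 586.072 m/s, v₂ᵗ = 106.494 m/s.
(a) ΔV₁ = |v₁ᵗ − v₁| ≈ 135.6 m/s = 135.6 m/s.
(b) ΔV₂ = |v₂ − v₂ᵗ| ≈ 85.54 m/s = 85.54 m/s.
(c) ΔV_total = ΔV₁ + ΔV₂ ≈ 221.1 m/s = 221.1 m/s.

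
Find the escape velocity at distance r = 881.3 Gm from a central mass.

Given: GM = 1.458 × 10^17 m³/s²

Convert to SI: r = 881.3 Gm = 8.813e+11 m.
Escape velocity comes from setting total energy to zero: ½v² − GM/r = 0 ⇒ v_esc = √(2GM / r).
v_esc = √(2 · 1.458e+17 / 8.813e+11) m/s ≈ 575.2 m/s = 575.2 m/s.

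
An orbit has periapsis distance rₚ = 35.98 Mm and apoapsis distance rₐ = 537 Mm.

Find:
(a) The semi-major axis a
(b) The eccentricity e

Convert to SI: rₚ = 35.98 Mm = 3.598e+07 m; rₐ = 537 Mm = 5.37e+08 m.
(a) a = (rₚ + rₐ) / 2 = (3.598e+07 + 5.37e+08) / 2 ≈ 2.865e+08 m = 286.5 Mm.
(b) e = (rₐ − rₚ) / (rₐ + rₚ) = (5.37e+08 − 3.598e+07) / (5.37e+08 + 3.598e+07) ≈ 0.8744.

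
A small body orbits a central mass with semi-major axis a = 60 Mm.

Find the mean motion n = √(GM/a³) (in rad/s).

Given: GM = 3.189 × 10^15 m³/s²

Convert to SI: a = 60 Mm = 6e+07 m.
n = √(GM / a³).
n = √(3.189e+15 / (6e+07)³) rad/s ≈ 0.0001215 rad/s.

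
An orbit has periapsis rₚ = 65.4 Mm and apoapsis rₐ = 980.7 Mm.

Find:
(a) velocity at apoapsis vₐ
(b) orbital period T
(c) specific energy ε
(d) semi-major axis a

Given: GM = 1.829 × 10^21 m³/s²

Convert to SI: rₚ = 65.4 Mm = 6.54e+07 m; rₐ = 980.7 Mm = 9.807e+08 m.
(a) With a = (rₚ + rₐ)/2 = 5.2305e+08 m, vₐ = √(GM (2/rₐ − 1/a)) = √(1.829e+21 · (2/9.807e+08 − 1/5.2305e+08)) m/s ≈ 4.829e+05 m/s
(b) With a = (rₚ + rₐ)/2 = 5.2305e+08 m, T = 2π √(a³/GM) = 2π √((5.2305e+08)³/1.829e+21) s ≈ 1757 s
(c) With a = (rₚ + rₐ)/2 = 5.2305e+08 m, ε = −GM/(2a) = −1.829e+21/(2 · 5.2305e+08) J/kg ≈ -1.748e+12 J/kg
(d) a = (rₚ + rₐ)/2 = (6.54e+07 + 9.807e+08)/2 ≈ 5.23e+08 m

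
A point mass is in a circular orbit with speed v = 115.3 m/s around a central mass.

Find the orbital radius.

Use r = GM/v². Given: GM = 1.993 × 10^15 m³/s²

For a circular orbit, v² = GM / r, so r = GM / v².
r = 1.993e+15 / (115.3)² m ≈ 1.499e+11 m = 149.9 Gm.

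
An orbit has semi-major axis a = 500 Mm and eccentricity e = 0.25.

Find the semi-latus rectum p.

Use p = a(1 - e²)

Convert to SI: a = 500 Mm = 5e+08 m.
p = a (1 − e²).
p = 5e+08 · (1 − (0.25)²) = 5e+08 · 0.9375 ≈ 4.688e+08 m = 468.8 Mm.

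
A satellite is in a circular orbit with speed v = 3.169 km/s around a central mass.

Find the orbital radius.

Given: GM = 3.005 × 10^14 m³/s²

Convert to SI: v = 3.169 km/s = 3169 m/s.
For a circular orbit, v² = GM / r, so r = GM / v².
r = 3.005e+14 / (3169)² m ≈ 2.992e+07 m = 2.992 × 10^7 m.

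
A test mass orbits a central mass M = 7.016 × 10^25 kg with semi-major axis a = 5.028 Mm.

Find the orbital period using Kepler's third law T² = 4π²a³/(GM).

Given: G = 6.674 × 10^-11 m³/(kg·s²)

Convert to SI: a = 5.028 Mm = 5.028e+06 m.
GM = G · M = 6.674e-11 · 7.016e+25 = 4.68248e+15 m³/s².
Kepler's third law: T = 2π √(a³ / GM).
Substituting a = 5.028e+06 m and GM = 4.68248e+15 m³/s²:
T = 2π √((5.028e+06)³ / 4.68248e+15) s
T ≈ 1035 s = 17.25 minutes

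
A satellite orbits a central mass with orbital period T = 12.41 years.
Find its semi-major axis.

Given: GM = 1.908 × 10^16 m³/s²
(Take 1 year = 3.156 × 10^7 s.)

Convert to SI: T = 12.41 years = 3.9166e+08 s.
Invert Kepler's third law: a = (GM · T² / (4π²))^(1/3).
Substituting T = 3.9166e+08 s and GM = 1.908e+16 m³/s²:
a = (1.908e+16 · (3.9166e+08)² / (4π²))^(1/3) m
a ≈ 4.201e+10 m = 42.01 Gm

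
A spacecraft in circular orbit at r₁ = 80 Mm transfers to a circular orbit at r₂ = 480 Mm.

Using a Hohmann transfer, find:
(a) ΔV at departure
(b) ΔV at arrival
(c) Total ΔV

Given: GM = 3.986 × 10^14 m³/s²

Convert to SI: r₁ = 80 Mm = 8e+07 m; r₂ = 480 Mm = 4.8e+08 m.
Transfer semi-major axis: a_t = (r₁ + r₂)/2 = (8e+07 + 4.8e+08)/2 = 2.8e+08 m.
Circular speeds: v₁ = √(GM/r₁) = 2232.15 m/s, v₂ = √(GM/r₂) = 911.272 m/s.
Transfer speeds (vis-viva v² = GM(2/r − 1/a_t)): v₁ᵗ = 2922.57 m/s, v₂ᵗ = 487.095 m/s.
(a) ΔV₁ = |v₁ᵗ − v₁| ≈ 690.4 m/s = 690.4 m/s.
(b) ΔV₂ = |v₂ − v₂ᵗ| ≈ 424.2 m/s = 424.2 m/s.
(c) ΔV_total = ΔV₁ + ΔV₂ ≈ 1115 m/s = 1.115 km/s.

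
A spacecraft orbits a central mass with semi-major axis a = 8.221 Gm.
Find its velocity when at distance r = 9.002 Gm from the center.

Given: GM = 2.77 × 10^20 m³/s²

Convert to SI: a = 8.221 Gm = 8.221e+09 m; r = 9.002 Gm = 9.002e+09 m.
Vis-viva: v = √(GM · (2/r − 1/a)).
2/r − 1/a = 2/9.002e+09 − 1/8.221e+09 = 1.00533e-10 m⁻¹.
v = √(2.77e+20 · 1.00533e-10) m/s ≈ 1.669e+05 m/s = 166.9 km/s.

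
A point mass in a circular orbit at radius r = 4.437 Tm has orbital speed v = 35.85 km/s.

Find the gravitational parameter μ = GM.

Convert to SI: r = 4.437 Tm = 4.437e+12 m; v = 35.85 km/s = 35850 m/s.
For a circular orbit v² = GM/r, so GM = v² · r.
GM = (35850)² · 4.437e+12 m³/s² ≈ 5.703e+21 m³/s² = 5.703 × 10^21 m³/s².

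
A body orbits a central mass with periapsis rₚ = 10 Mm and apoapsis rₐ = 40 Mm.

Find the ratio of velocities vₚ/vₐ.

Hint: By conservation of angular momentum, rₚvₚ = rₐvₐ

Convert to SI: rₚ = 10 Mm = 1e+07 m; rₐ = 40 Mm = 4e+07 m.
Conservation of angular momentum gives rₚvₚ = rₐvₐ, so vₚ/vₐ = rₐ/rₚ.
vₚ/vₐ = 4e+07 / 1e+07 ≈ 4.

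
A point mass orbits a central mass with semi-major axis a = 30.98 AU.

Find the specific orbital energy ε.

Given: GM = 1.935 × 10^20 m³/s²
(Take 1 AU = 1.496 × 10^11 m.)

Convert to SI: a = 30.98 AU = 4.63461e+12 m.
ε = −GM / (2a).
ε = −1.935e+20 / (2 · 4.63461e+12) J/kg ≈ -2.088e+07 J/kg = -20.88 MJ/kg.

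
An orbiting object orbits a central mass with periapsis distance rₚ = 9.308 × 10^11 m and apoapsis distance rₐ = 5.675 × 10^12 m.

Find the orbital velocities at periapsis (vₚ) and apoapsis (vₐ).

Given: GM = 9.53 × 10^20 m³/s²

Use the vis-viva equation v² = GM(2/r − 1/a) with a = (rₚ + rₐ)/2 = (9.308e+11 + 5.675e+12)/2 = 3.3029e+12 m.
vₚ = √(GM · (2/rₚ − 1/a)) = √(9.53e+20 · (2/9.308e+11 − 1/3.3029e+12)) m/s ≈ 4.194e+04 m/s = 41.94 km/s.
vₐ = √(GM · (2/rₐ − 1/a)) = √(9.53e+20 · (2/5.675e+12 − 1/3.3029e+12)) m/s ≈ 6879 m/s = 6.879 km/s.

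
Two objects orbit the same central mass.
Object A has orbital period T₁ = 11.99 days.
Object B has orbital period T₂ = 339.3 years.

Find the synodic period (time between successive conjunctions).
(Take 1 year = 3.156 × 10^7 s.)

Convert to SI: T₁ = 11.99 days = 1.03594e+06 s; T₂ = 339.3 years = 1.07083e+10 s.
T_syn = |T₁ · T₂ / (T₁ − T₂)|.
T_syn = |1.03594e+06 · 1.07083e+10 / (1.03594e+06 − 1.07083e+10)| s ≈ 1.036e+06 s = 11.99 days.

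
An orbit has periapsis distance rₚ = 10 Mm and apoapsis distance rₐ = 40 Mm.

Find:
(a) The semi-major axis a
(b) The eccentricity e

Convert to SI: rₚ = 10 Mm = 1e+07 m; rₐ = 40 Mm = 4e+07 m.
(a) a = (rₚ + rₐ) / 2 = (1e+07 + 4e+07) / 2 ≈ 2.5e+07 m = 25 Mm.
(b) e = (rₐ − rₚ) / (rₐ + rₚ) = (4e+07 − 1e+07) / (4e+07 + 1e+07) ≈ 0.6.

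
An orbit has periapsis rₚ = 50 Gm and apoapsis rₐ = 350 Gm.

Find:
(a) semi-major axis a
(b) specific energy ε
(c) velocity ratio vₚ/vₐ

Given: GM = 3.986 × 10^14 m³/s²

Convert to SI: rₚ = 50 Gm = 5e+10 m; rₐ = 350 Gm = 3.5e+11 m.
(a) a = (rₚ + rₐ)/2 = (5e+10 + 3.5e+11)/2 ≈ 2e+11 m
(b) With a = (rₚ + rₐ)/2 = 2e+11 m, ε = −GM/(2a) = −3.986e+14/(2 · 2e+11) J/kg ≈ -996.5 J/kg
(c) Conservation of angular momentum (rₚvₚ = rₐvₐ) gives vₚ/vₐ = rₐ/rₚ = 3.5e+11/5e+10 ≈ 7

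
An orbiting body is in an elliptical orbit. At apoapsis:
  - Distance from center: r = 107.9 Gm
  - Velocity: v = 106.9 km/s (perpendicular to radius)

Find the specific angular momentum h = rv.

Convert to SI: r = 107.9 Gm = 1.079e+11 m; v = 106.9 km/s = 106900 m/s.
With v perpendicular to r, h = r · v.
h = 1.079e+11 · 106900 m²/s ≈ 1.153e+16 m²/s.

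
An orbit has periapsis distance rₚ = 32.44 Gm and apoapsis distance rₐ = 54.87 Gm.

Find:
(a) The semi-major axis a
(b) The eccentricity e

Convert to SI: rₚ = 32.44 Gm = 3.244e+10 m; rₐ = 54.87 Gm = 5.487e+10 m.
(a) a = (rₚ + rₐ) / 2 = (3.244e+10 + 5.487e+10) / 2 ≈ 4.366e+10 m = 43.66 Gm.
(b) e = (rₐ − rₚ) / (rₐ + rₚ) = (5.487e+10 − 3.244e+10) / (5.487e+10 + 3.244e+10) ≈ 0.2569.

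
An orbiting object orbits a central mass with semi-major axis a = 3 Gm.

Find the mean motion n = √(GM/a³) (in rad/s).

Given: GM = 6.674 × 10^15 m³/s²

Convert to SI: a = 3 Gm = 3e+09 m.
n = √(GM / a³).
n = √(6.674e+15 / (3e+09)³) rad/s ≈ 4.972e-07 rad/s.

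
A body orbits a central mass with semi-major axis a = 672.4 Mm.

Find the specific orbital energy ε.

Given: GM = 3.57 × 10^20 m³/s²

Convert to SI: a = 672.4 Mm = 6.724e+08 m.
ε = −GM / (2a).
ε = −3.57e+20 / (2 · 6.724e+08) J/kg ≈ -2.655e+11 J/kg = -265.5 GJ/kg.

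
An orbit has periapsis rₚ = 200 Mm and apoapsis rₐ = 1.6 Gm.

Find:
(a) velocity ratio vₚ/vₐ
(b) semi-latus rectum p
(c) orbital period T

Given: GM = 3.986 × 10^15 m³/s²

Convert to SI: rₚ = 200 Mm = 2e+08 m; rₐ = 1.6 Gm = 1.6e+09 m.
(a) Conservation of angular momentum (rₚvₚ = rₐvₐ) gives vₚ/vₐ = rₐ/rₚ = 1.6e+09/2e+08 ≈ 8
(b) From a = (rₚ + rₐ)/2 = 9e+08 m and e = (rₐ − rₚ)/(rₐ + rₚ) = 0.777778, p = a(1 − e²) = 9e+08 · (1 − (0.777778)²) ≈ 3.556e+08 m
(c) With a = (rₚ + rₐ)/2 = 9e+08 m, T = 2π √(a³/GM) = 2π √((9e+08)³/3.986e+15) s ≈ 2.687e+06 s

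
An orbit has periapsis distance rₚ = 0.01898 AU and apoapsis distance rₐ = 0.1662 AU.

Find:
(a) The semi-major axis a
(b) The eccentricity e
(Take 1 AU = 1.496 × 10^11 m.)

Convert to SI: rₚ = 0.01898 AU = 2.83941e+09 m; rₐ = 0.1662 AU = 2.48635e+10 m.
(a) a = (rₚ + rₐ) / 2 = (2.83941e+09 + 2.48635e+10) / 2 ≈ 1.385e+10 m = 0.09259 AU.
(b) e = (rₐ − rₚ) / (rₐ + rₚ) = (2.48635e+10 − 2.83941e+09) / (2.48635e+10 + 2.83941e+09) ≈ 0.795.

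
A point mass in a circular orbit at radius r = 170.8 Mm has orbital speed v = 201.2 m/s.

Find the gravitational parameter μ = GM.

Convert to SI: r = 170.8 Mm = 1.708e+08 m.
For a circular orbit v² = GM/r, so GM = v² · r.
GM = (201.2)² · 1.708e+08 m³/s² ≈ 6.914e+12 m³/s² = 6.914 × 10^12 m³/s².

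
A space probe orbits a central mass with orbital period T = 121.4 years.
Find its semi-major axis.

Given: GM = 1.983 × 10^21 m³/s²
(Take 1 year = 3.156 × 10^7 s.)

Convert to SI: T = 121.4 years = 3.83138e+09 s.
Invert Kepler's third law: a = (GM · T² / (4π²))^(1/3).
Substituting T = 3.83138e+09 s and GM = 1.983e+21 m³/s²:
a = (1.983e+21 · (3.83138e+09)² / (4π²))^(1/3) m
a ≈ 9.034e+12 m = 9.034 Tm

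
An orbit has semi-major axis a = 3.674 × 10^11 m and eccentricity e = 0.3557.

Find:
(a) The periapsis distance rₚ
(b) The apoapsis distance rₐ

(a) rₚ = a(1 − e) = 3.674e+11 · (1 − 0.3557) = 3.674e+11 · 0.6443 ≈ 2.367e+11 m = 2.367 × 10^11 m.
(b) rₐ = a(1 + e) = 3.674e+11 · (1 + 0.3557) = 3.674e+11 · 1.3557 ≈ 4.981e+11 m = 4.981 × 10^11 m.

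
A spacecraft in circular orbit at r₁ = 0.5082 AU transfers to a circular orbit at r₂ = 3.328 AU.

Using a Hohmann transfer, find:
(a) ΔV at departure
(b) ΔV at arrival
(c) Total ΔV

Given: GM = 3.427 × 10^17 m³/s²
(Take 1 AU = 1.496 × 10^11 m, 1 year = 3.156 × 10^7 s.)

Convert to SI: r₁ = 0.5082 AU = 7.60267e+10 m; r₂ = 3.328 AU = 4.97869e+11 m.
Transfer semi-major axis: a_t = (r₁ + r₂)/2 = (7.60267e+10 + 4.97869e+11)/2 = 2.86948e+11 m.
Circular speeds: v₁ = √(GM/r₁) = 2123.12 m/s, v₂ = √(GM/r₂) = 829.659 m/s.
Transfer speeds (vis-viva v² = GM(2/r − 1/a_t)): v₁ᵗ = 2796.6 m/s, v₂ᵗ = 427.053 m/s.
(a) ΔV₁ = |v₁ᵗ − v₁| ≈ 673.5 m/s = 0.1421 AU/year.
(b) ΔV₂ = |v₂ − v₂ᵗ| ≈ 402.6 m/s = 0.08493 AU/year.
(c) ΔV_total = ΔV₁ + ΔV₂ ≈ 1076 m/s = 0.227 AU/year.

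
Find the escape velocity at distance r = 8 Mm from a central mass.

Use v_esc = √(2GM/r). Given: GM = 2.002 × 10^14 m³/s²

Convert to SI: r = 8 Mm = 8e+06 m.
Escape velocity comes from setting total energy to zero: ½v² − GM/r = 0 ⇒ v_esc = √(2GM / r).
v_esc = √(2 · 2.002e+14 / 8e+06) m/s ≈ 7075 m/s = 7.075 km/s.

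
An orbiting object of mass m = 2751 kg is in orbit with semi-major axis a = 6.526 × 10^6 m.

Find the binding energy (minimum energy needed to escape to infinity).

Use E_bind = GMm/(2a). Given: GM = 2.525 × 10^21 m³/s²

Total orbital energy is E = −GMm/(2a); binding energy is E_bind = −E = GMm/(2a).
E_bind = 2.525e+21 · 2751 / (2 · 6.526e+06) J ≈ 5.322e+17 J = 532.2 PJ.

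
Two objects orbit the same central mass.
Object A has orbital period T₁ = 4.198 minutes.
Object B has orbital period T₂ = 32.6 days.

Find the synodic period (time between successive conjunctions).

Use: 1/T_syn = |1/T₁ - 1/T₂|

Convert to SI: T₁ = 4.198 minutes = 251.88 s; T₂ = 32.6 days = 2.81664e+06 s.
T_syn = |T₁ · T₂ / (T₁ − T₂)|.
T_syn = |251.88 · 2.81664e+06 / (251.88 − 2.81664e+06)| s ≈ 251.9 s = 4.198 minutes.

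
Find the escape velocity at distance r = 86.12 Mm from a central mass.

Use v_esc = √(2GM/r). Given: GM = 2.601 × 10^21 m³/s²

Convert to SI: r = 86.12 Mm = 8.612e+07 m.
Escape velocity comes from setting total energy to zero: ½v² − GM/r = 0 ⇒ v_esc = √(2GM / r).
v_esc = √(2 · 2.601e+21 / 8.612e+07) m/s ≈ 7.772e+06 m/s = 7772 km/s.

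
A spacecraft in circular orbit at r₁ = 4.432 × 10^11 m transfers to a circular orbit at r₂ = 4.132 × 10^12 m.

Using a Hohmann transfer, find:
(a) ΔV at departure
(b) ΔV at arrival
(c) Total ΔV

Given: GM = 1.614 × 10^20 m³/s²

Transfer semi-major axis: a_t = (r₁ + r₂)/2 = (4.432e+11 + 4.132e+12)/2 = 2.2876e+12 m.
Circular speeds: v₁ = √(GM/r₁) = 19083.2 m/s, v₂ = √(GM/r₂) = 6249.88 m/s.
Transfer speeds (vis-viva v² = GM(2/r − 1/a_t)): v₁ᵗ = 25647.3 m/s, v₂ᵗ = 2750.94 m/s.
(a) ΔV₁ = |v₁ᵗ − v₁| ≈ 6564 m/s = 6.564 km/s.
(b) ΔV₂ = |v₂ − v₂ᵗ| ≈ 3499 m/s = 3.499 km/s.
(c) ΔV_total = ΔV₁ + ΔV₂ ≈ 1.006e+04 m/s = 10.06 km/s.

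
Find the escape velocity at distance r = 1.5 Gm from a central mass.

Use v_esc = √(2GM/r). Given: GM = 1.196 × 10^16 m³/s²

Convert to SI: r = 1.5 Gm = 1.5e+09 m.
Escape velocity comes from setting total energy to zero: ½v² − GM/r = 0 ⇒ v_esc = √(2GM / r).
v_esc = √(2 · 1.196e+16 / 1.5e+09) m/s ≈ 3993 m/s = 3.993 km/s.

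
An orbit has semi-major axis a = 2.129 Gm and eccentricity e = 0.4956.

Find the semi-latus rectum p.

Convert to SI: a = 2.129 Gm = 2.129e+09 m.
p = a (1 − e²).
p = 2.129e+09 · (1 − (0.4956)²) = 2.129e+09 · 0.754381 ≈ 1.606e+09 m = 1.606 Gm.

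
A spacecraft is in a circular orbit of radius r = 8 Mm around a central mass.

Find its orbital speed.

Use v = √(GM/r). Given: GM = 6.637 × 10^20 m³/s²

Convert to SI: r = 8 Mm = 8e+06 m.
For a circular orbit, gravity supplies the centripetal force, so v = √(GM / r).
v = √(6.637e+20 / 8e+06) m/s ≈ 9.108e+06 m/s = 9108 km/s.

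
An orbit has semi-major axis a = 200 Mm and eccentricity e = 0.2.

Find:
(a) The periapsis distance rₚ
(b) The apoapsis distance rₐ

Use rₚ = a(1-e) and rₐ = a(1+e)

Convert to SI: a = 200 Mm = 2e+08 m.
(a) rₚ = a(1 − e) = 2e+08 · (1 − 0.2) = 2e+08 · 0.8 ≈ 1.6e+08 m = 160 Mm.
(b) rₐ = a(1 + e) = 2e+08 · (1 + 0.2) = 2e+08 · 1.2 ≈ 2.4e+08 m = 240 Mm.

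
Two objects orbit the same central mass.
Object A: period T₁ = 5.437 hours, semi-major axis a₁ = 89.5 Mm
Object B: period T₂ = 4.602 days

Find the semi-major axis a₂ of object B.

Convert to SI: T₁ = 5.437 hours = 19573.2 s; a₁ = 89.5 Mm = 8.95e+07 m; T₂ = 4.602 days = 397613 s.
Kepler's third law: (T₁/T₂)² = (a₁/a₂)³ ⇒ a₂ = a₁ · (T₂/T₁)^(2/3).
T₂/T₁ = 397613 / 19573.2 = 20.3141.
a₂ = 8.95e+07 · (20.3141)^(2/3) m ≈ 6.663e+08 m = 666.3 Mm.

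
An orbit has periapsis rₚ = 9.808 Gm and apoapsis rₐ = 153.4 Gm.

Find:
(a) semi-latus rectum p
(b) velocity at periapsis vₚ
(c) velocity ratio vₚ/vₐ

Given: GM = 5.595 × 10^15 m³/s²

Convert to SI: rₚ = 9.808 Gm = 9.808e+09 m; rₐ = 153.4 Gm = 1.534e+11 m.
(a) From a = (rₚ + rₐ)/2 = 8.1604e+10 m and e = (rₐ − rₚ)/(rₐ + rₚ) = 0.87981, p = a(1 − e²) = 8.1604e+10 · (1 − (0.87981)²) ≈ 1.844e+10 m
(b) With a = (rₚ + rₐ)/2 = 8.1604e+10 m, vₚ = √(GM (2/rₚ − 1/a)) = √(5.595e+15 · (2/9.808e+09 − 1/8.1604e+10)) m/s ≈ 1036 m/s
(c) Conservation of angular momentum (rₚvₚ = rₐvₐ) gives vₚ/vₐ = rₐ/rₚ = 1.534e+11/9.808e+09 ≈ 15.64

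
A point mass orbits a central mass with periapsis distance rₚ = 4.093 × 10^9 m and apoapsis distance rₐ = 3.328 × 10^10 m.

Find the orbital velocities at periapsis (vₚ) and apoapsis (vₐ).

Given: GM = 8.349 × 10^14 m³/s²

Use the vis-viva equation v² = GM(2/r − 1/a) with a = (rₚ + rₐ)/2 = (4.093e+09 + 3.328e+10)/2 = 1.86865e+10 m.
vₚ = √(GM · (2/rₚ − 1/a)) = √(8.349e+14 · (2/4.093e+09 − 1/1.86865e+10)) m/s ≈ 602.7 m/s = 602.7 m/s.
vₐ = √(GM · (2/rₐ − 1/a)) = √(8.349e+14 · (2/3.328e+10 − 1/1.86865e+10)) m/s ≈ 74.13 m/s = 74.13 m/s.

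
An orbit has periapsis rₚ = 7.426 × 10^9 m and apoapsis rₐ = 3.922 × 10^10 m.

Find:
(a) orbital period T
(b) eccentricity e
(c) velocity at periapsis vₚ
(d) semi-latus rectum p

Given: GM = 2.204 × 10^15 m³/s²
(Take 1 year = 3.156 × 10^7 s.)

(a) With a = (rₚ + rₐ)/2 = 2.3323e+10 m, T = 2π √(a³/GM) = 2π √((2.3323e+10)³/2.204e+15) s ≈ 4.767e+08 s
(b) e = (rₐ − rₚ)/(rₐ + rₚ) = (3.922e+10 − 7.426e+09)/(3.922e+10 + 7.426e+09) ≈ 0.6816
(c) With a = (rₚ + rₐ)/2 = 2.3323e+10 m, vₚ = √(GM (2/rₚ − 1/a)) = √(2.204e+15 · (2/7.426e+09 − 1/2.3323e+10)) m/s ≈ 706.5 m/s
(d) From a = (rₚ + rₐ)/2 = 2.3323e+10 m and e = (rₐ − rₚ)/(rₐ + rₚ) = 0.681602, p = a(1 − e²) = 2.3323e+10 · (1 − (0.681602)²) ≈ 1.249e+10 m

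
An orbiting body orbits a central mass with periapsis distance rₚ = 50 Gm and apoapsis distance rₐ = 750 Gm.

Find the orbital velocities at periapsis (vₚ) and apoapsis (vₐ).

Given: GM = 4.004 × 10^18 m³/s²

Convert to SI: rₚ = 50 Gm = 5e+10 m; rₐ = 750 Gm = 7.5e+11 m.
Use the vis-viva equation v² = GM(2/r − 1/a) with a = (rₚ + rₐ)/2 = (5e+10 + 7.5e+11)/2 = 4e+11 m.
vₚ = √(GM · (2/rₚ − 1/a)) = √(4.004e+18 · (2/5e+10 − 1/4e+11)) m/s ≈ 1.225e+04 m/s = 12.25 km/s.
vₐ = √(GM · (2/rₐ − 1/a)) = √(4.004e+18 · (2/7.5e+11 − 1/4e+11)) m/s ≈ 816.9 m/s = 816.9 m/s.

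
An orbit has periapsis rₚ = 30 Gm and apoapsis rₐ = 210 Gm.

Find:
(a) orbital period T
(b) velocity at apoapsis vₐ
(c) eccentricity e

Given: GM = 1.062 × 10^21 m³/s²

Convert to SI: rₚ = 30 Gm = 3e+10 m; rₐ = 210 Gm = 2.1e+11 m.
(a) With a = (rₚ + rₐ)/2 = 1.2e+11 m, T = 2π √(a³/GM) = 2π √((1.2e+11)³/1.062e+21) s ≈ 8.015e+06 s
(b) With a = (rₚ + rₐ)/2 = 1.2e+11 m, vₐ = √(GM (2/rₐ − 1/a)) = √(1.062e+21 · (2/2.1e+11 − 1/1.2e+11)) m/s ≈ 3.556e+04 m/s
(c) e = (rₐ − rₚ)/(rₐ + rₚ) = (2.1e+11 − 3e+10)/(2.1e+11 + 3e+10) ≈ 0.75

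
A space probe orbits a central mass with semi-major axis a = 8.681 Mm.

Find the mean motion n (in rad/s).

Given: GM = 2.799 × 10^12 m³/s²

Convert to SI: a = 8.681 Mm = 8.681e+06 m.
n = √(GM / a³).
n = √(2.799e+12 / (8.681e+06)³) rad/s ≈ 6.541e-05 rad/s.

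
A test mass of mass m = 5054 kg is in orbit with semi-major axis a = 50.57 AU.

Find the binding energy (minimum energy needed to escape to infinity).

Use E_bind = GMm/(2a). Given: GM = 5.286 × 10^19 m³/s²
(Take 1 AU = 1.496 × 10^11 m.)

Convert to SI: a = 50.57 AU = 7.56527e+12 m.
Total orbital energy is E = −GMm/(2a); binding energy is E_bind = −E = GMm/(2a).
E_bind = 5.286e+19 · 5054 / (2 · 7.56527e+12) J ≈ 1.766e+10 J = 17.66 GJ.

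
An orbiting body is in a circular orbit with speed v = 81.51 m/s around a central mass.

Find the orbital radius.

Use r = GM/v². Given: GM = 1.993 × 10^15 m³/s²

For a circular orbit, v² = GM / r, so r = GM / v².
r = 1.993e+15 / (81.51)² m ≈ 3e+11 m = 300 Gm.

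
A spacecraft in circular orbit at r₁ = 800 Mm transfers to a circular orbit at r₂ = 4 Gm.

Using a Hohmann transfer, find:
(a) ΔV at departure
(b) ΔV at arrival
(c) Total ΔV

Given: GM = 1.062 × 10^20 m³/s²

Convert to SI: r₁ = 800 Mm = 8e+08 m; r₂ = 4 Gm = 4e+09 m.
Transfer semi-major axis: a_t = (r₁ + r₂)/2 = (8e+08 + 4e+09)/2 = 2.4e+09 m.
Circular speeds: v₁ = √(GM/r₁) = 364349 m/s, v₂ = √(GM/r₂) = 162942 m/s.
Transfer speeds (vis-viva v² = GM(2/r − 1/a_t)): v₁ᵗ = 470372 m/s, v₂ᵗ = 94074.4 m/s.
(a) ΔV₁ = |v₁ᵗ − v₁| ≈ 1.06e+05 m/s = 106 km/s.
(b) ΔV₂ = |v₂ − v₂ᵗ| ≈ 6.887e+04 m/s = 68.87 km/s.
(c) ΔV_total = ΔV₁ + ΔV₂ ≈ 1.749e+05 m/s = 174.9 km/s.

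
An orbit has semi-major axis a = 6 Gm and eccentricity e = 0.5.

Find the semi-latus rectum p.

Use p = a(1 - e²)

Convert to SI: a = 6 Gm = 6e+09 m.
p = a (1 − e²).
p = 6e+09 · (1 − (0.5)²) = 6e+09 · 0.75 ≈ 4.5e+09 m = 4.5 Gm.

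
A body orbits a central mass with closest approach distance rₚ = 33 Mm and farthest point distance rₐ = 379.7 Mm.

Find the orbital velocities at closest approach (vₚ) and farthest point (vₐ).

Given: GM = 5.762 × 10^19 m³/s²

Convert to SI: rₚ = 33 Mm = 3.3e+07 m; rₐ = 379.7 Mm = 3.797e+08 m.
Use the vis-viva equation v² = GM(2/r − 1/a) with a = (rₚ + rₐ)/2 = (3.3e+07 + 3.797e+08)/2 = 2.0635e+08 m.
vₚ = √(GM · (2/rₚ − 1/a)) = √(5.762e+19 · (2/3.3e+07 − 1/2.0635e+08)) m/s ≈ 1.792e+06 m/s = 1792 km/s.
vₐ = √(GM · (2/rₐ − 1/a)) = √(5.762e+19 · (2/3.797e+08 − 1/2.0635e+08)) m/s ≈ 1.558e+05 m/s = 155.8 km/s.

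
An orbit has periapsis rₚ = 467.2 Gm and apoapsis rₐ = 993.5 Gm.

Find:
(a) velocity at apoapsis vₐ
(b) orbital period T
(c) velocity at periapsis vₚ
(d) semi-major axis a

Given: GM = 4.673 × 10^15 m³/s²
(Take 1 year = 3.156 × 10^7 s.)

Convert to SI: rₚ = 467.2 Gm = 4.672e+11 m; rₐ = 993.5 Gm = 9.935e+11 m.
(a) With a = (rₚ + rₐ)/2 = 7.3035e+11 m, vₐ = √(GM (2/rₐ − 1/a)) = √(4.673e+15 · (2/9.935e+11 − 1/7.3035e+11)) m/s ≈ 54.85 m/s
(b) With a = (rₚ + rₐ)/2 = 7.3035e+11 m, T = 2π √(a³/GM) = 2π √((7.3035e+11)³/4.673e+15) s ≈ 5.737e+10 s
(c) With a = (rₚ + rₐ)/2 = 7.3035e+11 m, vₚ = √(GM (2/rₚ − 1/a)) = √(4.673e+15 · (2/4.672e+11 − 1/7.3035e+11)) m/s ≈ 116.6 m/s
(d) a = (rₚ + rₐ)/2 = (4.672e+11 + 9.935e+11)/2 ≈ 7.304e+11 m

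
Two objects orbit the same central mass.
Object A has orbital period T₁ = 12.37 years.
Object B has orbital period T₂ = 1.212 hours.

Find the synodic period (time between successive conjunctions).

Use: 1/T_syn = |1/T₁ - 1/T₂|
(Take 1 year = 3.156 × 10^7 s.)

Convert to SI: T₁ = 12.37 years = 3.90397e+08 s; T₂ = 1.212 hours = 4363.2 s.
T_syn = |T₁ · T₂ / (T₁ − T₂)|.
T_syn = |3.90397e+08 · 4363.2 / (3.90397e+08 − 4363.2)| s ≈ 4363 s = 1.212 hours.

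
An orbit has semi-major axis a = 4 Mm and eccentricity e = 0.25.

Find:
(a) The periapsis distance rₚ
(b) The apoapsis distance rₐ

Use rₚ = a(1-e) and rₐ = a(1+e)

Convert to SI: a = 4 Mm = 4e+06 m.
(a) rₚ = a(1 − e) = 4e+06 · (1 − 0.25) = 4e+06 · 0.75 ≈ 3e+06 m = 3 Mm.
(b) rₐ = a(1 + e) = 4e+06 · (1 + 0.25) = 4e+06 · 1.25 ≈ 5e+06 m = 5 Mm.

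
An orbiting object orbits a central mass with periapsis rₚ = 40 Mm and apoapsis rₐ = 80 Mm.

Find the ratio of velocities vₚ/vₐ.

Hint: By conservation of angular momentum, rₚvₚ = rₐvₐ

Convert to SI: rₚ = 40 Mm = 4e+07 m; rₐ = 80 Mm = 8e+07 m.
Conservation of angular momentum gives rₚvₚ = rₐvₐ, so vₚ/vₐ = rₐ/rₚ.
vₚ/vₐ = 8e+07 / 4e+07 ≈ 2.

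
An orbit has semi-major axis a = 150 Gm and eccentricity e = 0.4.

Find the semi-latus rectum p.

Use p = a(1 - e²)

Convert to SI: a = 150 Gm = 1.5e+11 m.
p = a (1 − e²).
p = 1.5e+11 · (1 − (0.4)²) = 1.5e+11 · 0.84 ≈ 1.26e+11 m = 126 Gm.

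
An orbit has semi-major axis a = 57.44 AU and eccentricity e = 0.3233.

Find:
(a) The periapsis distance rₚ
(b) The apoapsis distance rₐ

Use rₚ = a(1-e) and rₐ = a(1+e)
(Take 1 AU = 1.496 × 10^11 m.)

Convert to SI: a = 57.44 AU = 8.59302e+12 m.
(a) rₚ = a(1 − e) = 8.59302e+12 · (1 − 0.3233) = 8.59302e+12 · 0.6767 ≈ 5.815e+12 m = 38.87 AU.
(b) rₐ = a(1 + e) = 8.59302e+12 · (1 + 0.3233) = 8.59302e+12 · 1.3233 ≈ 1.137e+13 m = 76.01 AU.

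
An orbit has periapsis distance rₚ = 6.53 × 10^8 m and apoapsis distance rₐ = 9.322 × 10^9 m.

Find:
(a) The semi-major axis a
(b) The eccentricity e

(a) a = (rₚ + rₐ) / 2 = (6.53e+08 + 9.322e+09) / 2 ≈ 4.988e+09 m = 4.987 × 10^9 m.
(b) e = (rₐ − rₚ) / (rₐ + rₚ) = (9.322e+09 − 6.53e+08) / (9.322e+09 + 6.53e+08) ≈ 0.8691.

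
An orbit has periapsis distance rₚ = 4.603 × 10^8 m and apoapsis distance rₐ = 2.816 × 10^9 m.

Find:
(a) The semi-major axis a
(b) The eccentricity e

(a) a = (rₚ + rₐ) / 2 = (4.603e+08 + 2.816e+09) / 2 ≈ 1.638e+09 m = 1.638 × 10^9 m.
(b) e = (rₐ − rₚ) / (rₐ + rₚ) = (2.816e+09 − 4.603e+08) / (2.816e+09 + 4.603e+08) ≈ 0.719.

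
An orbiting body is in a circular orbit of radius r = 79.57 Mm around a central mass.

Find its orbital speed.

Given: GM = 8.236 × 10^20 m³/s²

Convert to SI: r = 79.57 Mm = 7.957e+07 m.
For a circular orbit, gravity supplies the centripetal force, so v = √(GM / r).
v = √(8.236e+20 / 7.957e+07) m/s ≈ 3.217e+06 m/s = 3217 km/s.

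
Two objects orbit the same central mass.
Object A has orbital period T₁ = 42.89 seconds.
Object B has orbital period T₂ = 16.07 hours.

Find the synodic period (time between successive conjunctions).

Convert to SI: T₂ = 16.07 hours = 57852 s.
T_syn = |T₁ · T₂ / (T₁ − T₂)|.
T_syn = |42.89 · 57852 / (42.89 − 57852)| s ≈ 42.92 s = 42.92 seconds.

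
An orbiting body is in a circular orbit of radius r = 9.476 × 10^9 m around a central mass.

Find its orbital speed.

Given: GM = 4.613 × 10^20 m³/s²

For a circular orbit, gravity supplies the centripetal force, so v = √(GM / r).
v = √(4.613e+20 / 9.476e+09) m/s ≈ 2.206e+05 m/s = 220.6 km/s.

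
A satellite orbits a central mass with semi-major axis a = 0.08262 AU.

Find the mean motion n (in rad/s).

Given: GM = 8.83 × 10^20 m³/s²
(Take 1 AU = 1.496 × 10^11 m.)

Convert to SI: a = 0.08262 AU = 1.236e+10 m.
n = √(GM / a³).
n = √(8.83e+20 / (1.236e+10)³) rad/s ≈ 2.162e-05 rad/s.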